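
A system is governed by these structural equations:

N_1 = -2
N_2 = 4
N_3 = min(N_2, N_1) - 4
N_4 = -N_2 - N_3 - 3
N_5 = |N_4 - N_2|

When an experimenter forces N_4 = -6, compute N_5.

10

Intervening sets N_4 = -6 and removes its equation (N_4 = -N_2 - N_3 - 3).
N_5 = |N_4 - N_2|  [with N_4=-6, N_2=4]  = 10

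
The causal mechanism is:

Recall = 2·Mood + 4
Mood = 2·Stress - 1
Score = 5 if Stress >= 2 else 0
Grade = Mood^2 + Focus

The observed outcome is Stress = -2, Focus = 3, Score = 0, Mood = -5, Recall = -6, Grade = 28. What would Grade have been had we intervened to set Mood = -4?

Under do(Mood=-4), the mechanism Mood = 2·Stress - 1 is discarded; Mood is fixed at -4.
Grade = Mood^2 + Focus  [with Mood=-4, Focus=3]  = 19

19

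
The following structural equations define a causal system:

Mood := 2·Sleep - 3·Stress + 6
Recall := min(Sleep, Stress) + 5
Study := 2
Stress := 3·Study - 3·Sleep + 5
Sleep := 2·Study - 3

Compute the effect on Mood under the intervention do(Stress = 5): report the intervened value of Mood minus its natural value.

9

The intervention breaks the incoming arrows to Stress: Stress := 3·Study - 3·Sleep + 5 no longer applies, and Stress = 5.
Sleep = 2·Study - 3  [with Study=2]  = 1
Mood = 2·Sleep - 3·Stress + 6  [with Sleep=1, Stress=5]  = -7
Without intervention: Sleep = 2·Study - 3  [with Study=2]  = 1; Stress = 3·Study - 3·Sleep + 5  [with Study=2, Sleep=1]  = 8; Mood = 2·Sleep - 3·Stress + 6  [with Sleep=1, Stress=8]  = -16.
Change = -7 − (-16) = 9.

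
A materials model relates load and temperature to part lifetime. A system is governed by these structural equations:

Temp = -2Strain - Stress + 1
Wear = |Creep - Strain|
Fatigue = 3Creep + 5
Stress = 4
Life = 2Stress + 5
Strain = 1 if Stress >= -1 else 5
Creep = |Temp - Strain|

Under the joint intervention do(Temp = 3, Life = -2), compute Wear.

1

Setting Temp = 3, Life = -2 by intervention discards those variables' equations.
Strain = 1 if Stress >= -1 else 5  [with Stress=4]  = 1
Creep = |Temp - Strain|  [with Temp=3, Strain=1]  = 2
Wear = |Creep - Strain|  [with Creep=2, Strain=1]  = 1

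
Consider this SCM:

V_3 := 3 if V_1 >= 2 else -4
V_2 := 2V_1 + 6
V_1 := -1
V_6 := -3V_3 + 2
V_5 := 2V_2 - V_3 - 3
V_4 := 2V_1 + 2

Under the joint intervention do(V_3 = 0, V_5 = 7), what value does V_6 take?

Setting V_3 = 0, V_5 = 7 by intervention discards those variables' equations.
V_6 = -3V_3 + 2  [with V_3=0]  = 2

2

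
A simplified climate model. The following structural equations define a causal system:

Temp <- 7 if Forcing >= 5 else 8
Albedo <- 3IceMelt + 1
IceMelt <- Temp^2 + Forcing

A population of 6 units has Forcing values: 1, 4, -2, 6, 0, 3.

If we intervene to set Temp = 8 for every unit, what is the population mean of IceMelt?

66

Under do(Temp=8), Temp's equation is replaced by Temp=8 for every unit. Per-unit IceMelt: 65, 68, 62, 70, 64, 67. Mean = 66.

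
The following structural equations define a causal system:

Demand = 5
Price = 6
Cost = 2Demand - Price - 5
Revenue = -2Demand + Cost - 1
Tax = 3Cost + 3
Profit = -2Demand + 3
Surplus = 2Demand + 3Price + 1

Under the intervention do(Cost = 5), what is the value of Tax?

18

do(Cost=5) replaces the equation Cost = 2Demand - Price - 5 with the constant Cost = 5.
Tax = 3Cost + 3  [with Cost=5]  = 18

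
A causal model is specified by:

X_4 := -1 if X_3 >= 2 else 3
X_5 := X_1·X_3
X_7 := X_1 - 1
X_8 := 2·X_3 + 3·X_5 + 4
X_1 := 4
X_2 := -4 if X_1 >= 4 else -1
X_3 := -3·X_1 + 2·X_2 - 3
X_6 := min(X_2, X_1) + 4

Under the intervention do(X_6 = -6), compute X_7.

Intervening sets X_6 = -6 and removes its equation (X_6 := min(X_2, X_1) + 4).
No directed path runs from X_6 to X_7, so X_7 keeps its natural value.
X_7 = X_1 - 1  [with X_1=4]  = 3

3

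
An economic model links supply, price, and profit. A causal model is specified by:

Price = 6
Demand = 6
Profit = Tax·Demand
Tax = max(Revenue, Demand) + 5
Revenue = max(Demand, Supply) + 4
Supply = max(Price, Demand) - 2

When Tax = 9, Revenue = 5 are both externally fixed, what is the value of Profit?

Setting Tax = 9, Revenue = 5 by intervention discards those variables' equations.
Profit = Tax·Demand  [with Tax=9, Demand=6]  = 54

54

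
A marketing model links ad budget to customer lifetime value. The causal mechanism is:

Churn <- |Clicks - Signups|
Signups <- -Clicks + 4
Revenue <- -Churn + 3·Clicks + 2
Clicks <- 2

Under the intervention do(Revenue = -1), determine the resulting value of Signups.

The intervention breaks the incoming arrows to Revenue: Revenue <- -Churn + 3·Clicks + 2 no longer applies, and Revenue = -1.
Since Signups is not a descendant of the intervened variable, it is unaffected.
Signups = -Clicks + 4  [with Clicks=2]  = 2

2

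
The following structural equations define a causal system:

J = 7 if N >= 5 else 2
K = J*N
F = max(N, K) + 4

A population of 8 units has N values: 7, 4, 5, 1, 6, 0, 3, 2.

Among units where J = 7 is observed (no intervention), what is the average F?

Observing J=7 restricts to units where J's equation naturally yields 7: N ∈ {7, 5, 6}. In that subpopulation F = 53, 39, 46, mean 46.

46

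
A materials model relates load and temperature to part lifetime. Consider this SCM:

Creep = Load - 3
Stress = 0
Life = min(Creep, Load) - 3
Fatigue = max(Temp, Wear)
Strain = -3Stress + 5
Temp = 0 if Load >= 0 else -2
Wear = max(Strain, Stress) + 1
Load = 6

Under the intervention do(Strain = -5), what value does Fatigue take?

1

The intervention breaks the incoming arrows to Strain: Strain = -3Stress + 5 no longer applies, and Strain = -5.
Temp = 0 if Load >= 0 else -2  [with Load=6]  = 0
Wear = max(Strain, Stress) + 1  [with Strain=-5, Stress=0]  = 1
Fatigue = max(Temp, Wear)  [with Temp=0, Wear=1]  = 1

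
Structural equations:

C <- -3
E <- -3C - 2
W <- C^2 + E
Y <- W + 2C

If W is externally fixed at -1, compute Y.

The intervention breaks the incoming arrows to W: W <- C^2 + E no longer applies, and W = -1.
Y = W + 2C  [with W=-1, C=-3]  = -7

-7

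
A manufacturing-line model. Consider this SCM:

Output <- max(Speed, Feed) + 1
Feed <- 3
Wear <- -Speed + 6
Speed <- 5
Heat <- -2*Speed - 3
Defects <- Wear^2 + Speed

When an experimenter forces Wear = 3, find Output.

Under do(Wear=3), the mechanism Wear <- -Speed + 6 is discarded; Wear is fixed at 3.
Since Output is not a descendant of the intervened variable, it is unaffected.
Output = max(Speed, Feed) + 1  [with Speed=5, Feed=3]  = 6

6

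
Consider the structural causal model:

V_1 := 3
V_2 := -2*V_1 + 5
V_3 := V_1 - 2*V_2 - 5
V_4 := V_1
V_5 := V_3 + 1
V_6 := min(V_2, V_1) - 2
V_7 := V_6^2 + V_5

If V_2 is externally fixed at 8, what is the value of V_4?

3

Under do(V_2=8), the mechanism V_2 := -2*V_1 + 5 is discarded; V_2 is fixed at 8.
Since V_4 is not a descendant of the intervened variable, it is unaffected.
V_4 = V_1  [with V_1=3]  = 3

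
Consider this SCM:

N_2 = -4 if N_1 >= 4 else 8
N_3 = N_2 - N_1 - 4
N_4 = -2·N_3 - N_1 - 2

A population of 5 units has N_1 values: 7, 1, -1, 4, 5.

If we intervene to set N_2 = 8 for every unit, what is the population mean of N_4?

The intervention sets N_2=8 in all 5 units regardless of N_1. Recomputing N_4 per unit gives -3, -9, -11, -6, -5; average -6.8.

-6.8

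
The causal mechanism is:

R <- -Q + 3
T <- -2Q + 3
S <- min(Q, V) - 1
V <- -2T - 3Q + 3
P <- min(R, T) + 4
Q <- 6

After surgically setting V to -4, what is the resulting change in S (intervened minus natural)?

The intervention breaks the incoming arrows to V: V <- -2T - 3Q + 3 no longer applies, and V = -4.
S = min(Q, V) - 1  [with Q=6, V=-4]  = -5
Without intervention: T = -2Q + 3  [with Q=6]  = -9; V = -2T - 3Q + 3  [with T=-9, Q=6]  = 3; S = min(Q, V) - 1  [with Q=6, V=3]  = 2.
Change = -5 − 2 = -7.

-7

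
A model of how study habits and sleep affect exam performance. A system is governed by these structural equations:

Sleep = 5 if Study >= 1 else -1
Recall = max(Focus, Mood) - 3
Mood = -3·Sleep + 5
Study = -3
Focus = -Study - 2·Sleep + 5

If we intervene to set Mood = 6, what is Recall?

7

Intervening sets Mood = 6 and removes its equation (Mood = -3·Sleep + 5).
Sleep = 5 if Study >= 1 else -1  [with Study=-3]  = -1
Focus = -Study - 2·Sleep + 5  [with Study=-3, Sleep=-1]  = 10
Recall = max(Focus, Mood) - 3  [with Focus=10, Mood=6]  = 7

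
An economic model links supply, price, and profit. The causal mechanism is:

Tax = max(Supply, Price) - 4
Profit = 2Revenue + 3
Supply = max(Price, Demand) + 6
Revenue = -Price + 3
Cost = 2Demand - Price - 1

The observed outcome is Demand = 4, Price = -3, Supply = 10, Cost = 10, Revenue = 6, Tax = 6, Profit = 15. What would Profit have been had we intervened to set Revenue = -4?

Under do(Revenue=-4), the mechanism Revenue = -Price + 3 is discarded; Revenue is fixed at -4.
Profit = 2Revenue + 3  [with Revenue=-4]  = -5

-5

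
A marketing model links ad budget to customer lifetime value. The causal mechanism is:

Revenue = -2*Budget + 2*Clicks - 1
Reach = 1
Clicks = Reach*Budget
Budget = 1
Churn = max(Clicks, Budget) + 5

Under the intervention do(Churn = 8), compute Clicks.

1

Under do(Churn=8), the mechanism Churn = max(Clicks, Budget) + 5 is discarded; Churn is fixed at 8.
Since Clicks is not a descendant of the intervened variable, it is unaffected.
Clicks = Reach*Budget  [with Reach=1, Budget=1]  = 1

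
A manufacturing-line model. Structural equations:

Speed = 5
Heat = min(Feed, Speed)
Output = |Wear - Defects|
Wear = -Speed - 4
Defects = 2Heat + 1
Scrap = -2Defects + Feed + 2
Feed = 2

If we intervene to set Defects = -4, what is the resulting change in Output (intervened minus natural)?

Under do(Defects=-4), the mechanism Defects = 2Heat + 1 is discarded; Defects is fixed at -4.
Wear = -Speed - 4  [with Speed=5]  = -9
Output = |Wear - Defects|  [with Wear=-9, Defects=-4]  = 5
Without intervention: Heat = min(Feed, Speed)  [with Feed=2, Speed=5]  = 2; Wear = -Speed - 4  [with Speed=5]  = -9; Defects = 2Heat + 1  [with Heat=2]  = 5; Output = |Wear - Defects|  [with Wear=-9, Defects=5]  = 14.
Change = 5 − 14 = -9.

-9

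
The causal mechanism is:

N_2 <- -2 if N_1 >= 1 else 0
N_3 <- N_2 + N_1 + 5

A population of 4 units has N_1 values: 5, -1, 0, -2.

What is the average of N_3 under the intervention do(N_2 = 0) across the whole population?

5.5

The intervention sets N_2=0 in all 4 units regardless of N_1. Recomputing N_3 per unit gives 10, 4, 5, 3; average 5.5.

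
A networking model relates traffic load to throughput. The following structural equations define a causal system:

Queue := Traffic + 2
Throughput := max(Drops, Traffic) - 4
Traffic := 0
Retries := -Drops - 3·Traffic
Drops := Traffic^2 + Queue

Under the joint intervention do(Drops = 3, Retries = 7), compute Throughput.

Setting Drops = 3, Retries = 7 by intervention discards those variables' equations.
Throughput = max(Drops, Traffic) - 4  [with Drops=3, Traffic=0]  = -1

-1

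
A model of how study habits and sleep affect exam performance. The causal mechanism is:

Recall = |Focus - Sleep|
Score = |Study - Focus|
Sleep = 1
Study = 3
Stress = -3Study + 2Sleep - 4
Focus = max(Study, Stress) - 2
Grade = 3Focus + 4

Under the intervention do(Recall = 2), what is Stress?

do(Recall=2) replaces the equation Recall = |Focus - Sleep| with the constant Recall = 2.
Stress is not downstream of the intervention, so its value is determined by the original equations.
Stress = -3Study + 2Sleep - 4  [with Study=3, Sleep=1]  = -11

-11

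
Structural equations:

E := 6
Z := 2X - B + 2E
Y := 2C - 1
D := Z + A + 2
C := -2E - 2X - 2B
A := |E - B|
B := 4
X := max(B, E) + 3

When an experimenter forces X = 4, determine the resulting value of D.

20

The intervention breaks the incoming arrows to X: X := max(B, E) + 3 no longer applies, and X = 4.
A = |E - B|  [with E=6, B=4]  = 2
Z = 2X - B + 2E  [with X=4, B=4, E=6]  = 16
D = Z + A + 2  [with Z=16, A=2]  = 20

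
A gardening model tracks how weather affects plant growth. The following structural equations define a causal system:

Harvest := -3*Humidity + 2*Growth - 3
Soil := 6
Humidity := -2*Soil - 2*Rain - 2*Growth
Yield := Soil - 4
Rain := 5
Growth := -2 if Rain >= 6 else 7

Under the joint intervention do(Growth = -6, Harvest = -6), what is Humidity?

Setting Growth = -6, Harvest = -6 by intervention discards those variables' equations.
Humidity = -2*Soil - 2*Rain - 2*Growth  [with Soil=6, Rain=5, Growth=-6]  = -10

-10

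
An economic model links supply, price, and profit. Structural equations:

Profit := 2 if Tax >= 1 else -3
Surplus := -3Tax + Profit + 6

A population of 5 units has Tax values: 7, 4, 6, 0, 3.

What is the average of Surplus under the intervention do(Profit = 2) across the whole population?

-4

do(Profit=2) breaks Profit's dependence on Tax. With Profit=2 fixed, Surplus across the units is -13, -4, -10, 8, -1, mean -4.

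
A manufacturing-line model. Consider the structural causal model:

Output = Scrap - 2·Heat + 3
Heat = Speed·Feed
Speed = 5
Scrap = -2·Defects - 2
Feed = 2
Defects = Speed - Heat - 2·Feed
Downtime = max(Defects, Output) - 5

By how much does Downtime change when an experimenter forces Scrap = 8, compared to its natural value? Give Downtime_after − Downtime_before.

-8

Under do(Scrap=8), the mechanism Scrap = -2·Defects - 2 is discarded; Scrap is fixed at 8.
Heat = Speed·Feed  [with Speed=5, Feed=2]  = 10
Defects = Speed - Heat - 2·Feed  [with Speed=5, Heat=10, Feed=2]  = -9
Output = Scrap - 2·Heat + 3  [with Scrap=8, Heat=10]  = -9
Downtime = max(Defects, Output) - 5  [with Defects=-9, Output=-9]  = -14
Without intervention: Heat = Speed·Feed  [with Speed=5, Feed=2]  = 10; Defects = Speed - Heat - 2·Feed  [with Speed=5, Heat=10, Feed=2]  = -9; Scrap = -2·Defects - 2  [with Defects=-9]  = 16; Output = Scrap - 2·Heat + 3  [with Scrap=16, Heat=10]  = -1; Downtime = max(Defects, Output) - 5  [with Defects=-9, Output=-1]  = -6.
Change = -14 − (-6) = -8.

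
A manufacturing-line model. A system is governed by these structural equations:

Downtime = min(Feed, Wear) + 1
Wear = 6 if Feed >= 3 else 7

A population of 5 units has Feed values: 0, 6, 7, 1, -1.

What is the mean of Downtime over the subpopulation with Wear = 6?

7

E[Downtime|Wear=6] averages over only the 2 units with Wear=6 (Feed = 6, 7): Downtime = 7, 7, mean 7.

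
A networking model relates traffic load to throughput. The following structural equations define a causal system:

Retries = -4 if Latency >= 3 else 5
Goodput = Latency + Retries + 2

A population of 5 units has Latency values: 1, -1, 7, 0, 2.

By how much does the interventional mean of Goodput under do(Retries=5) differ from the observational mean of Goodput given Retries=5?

do(Retries=5) breaks Retries's dependence on Latency. With Retries=5 fixed, Goodput across the units is 8, 6, 14, 7, 9, mean 8.8.
E[Goodput|Retries=5] averages over only the 4 units with Retries=5 (Latency = 1, -1, 0, 2): Goodput = 8, 6, 7, 9, mean 7.5.
Difference = 8.8 − 7.5 = 1.3.

1.3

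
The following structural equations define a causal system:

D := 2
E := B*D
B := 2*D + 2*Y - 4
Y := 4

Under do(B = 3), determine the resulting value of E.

6

The intervention breaks the incoming arrows to B: B := 2*D + 2*Y - 4 no longer applies, and B = 3.
E = B*D  [with B=3, D=2]  = 6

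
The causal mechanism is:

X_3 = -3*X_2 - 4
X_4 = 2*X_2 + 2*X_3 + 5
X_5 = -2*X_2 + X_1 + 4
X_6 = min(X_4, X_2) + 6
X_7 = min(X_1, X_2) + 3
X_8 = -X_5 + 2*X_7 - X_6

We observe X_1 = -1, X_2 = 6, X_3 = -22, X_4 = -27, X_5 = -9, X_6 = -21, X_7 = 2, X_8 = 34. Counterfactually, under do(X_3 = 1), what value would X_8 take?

The intervention breaks the incoming arrows to X_3: X_3 = -3*X_2 - 4 no longer applies, and X_3 = 1.
X_4 = 2*X_2 + 2*X_3 + 5  [with X_2=6, X_3=1]  = 19
X_5 = -2*X_2 + X_1 + 4  [with X_2=6, X_1=-1]  = -9
X_6 = min(X_4, X_2) + 6  [with X_4=19, X_2=6]  = 12
X_7 = min(X_1, X_2) + 3  [with X_1=-1, X_2=6]  = 2
X_8 = -X_5 + 2*X_7 - X_6  [with X_5=-9, X_7=2, X_6=12]  = 1

1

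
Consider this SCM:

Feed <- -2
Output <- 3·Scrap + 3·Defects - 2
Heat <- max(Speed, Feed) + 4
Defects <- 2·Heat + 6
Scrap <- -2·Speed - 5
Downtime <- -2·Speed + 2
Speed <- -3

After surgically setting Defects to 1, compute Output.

Under do(Defects=1), the mechanism Defects <- 2·Heat + 6 is discarded; Defects is fixed at 1.
Scrap = -2·Speed - 5  [with Speed=-3]  = 1
Output = 3·Scrap + 3·Defects - 2  [with Scrap=1, Defects=1]  = 4

4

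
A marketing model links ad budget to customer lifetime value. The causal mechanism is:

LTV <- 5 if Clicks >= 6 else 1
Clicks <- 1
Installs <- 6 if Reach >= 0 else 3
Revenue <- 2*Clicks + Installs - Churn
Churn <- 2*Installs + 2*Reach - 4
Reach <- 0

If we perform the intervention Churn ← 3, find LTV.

Under do(Churn=3), the mechanism Churn <- 2*Installs + 2*Reach - 4 is discarded; Churn is fixed at 3.
Since LTV is not a descendant of the intervened variable, it is unaffected.
LTV = 5 if Clicks >= 6 else 1  [with Clicks=1]  = 1

1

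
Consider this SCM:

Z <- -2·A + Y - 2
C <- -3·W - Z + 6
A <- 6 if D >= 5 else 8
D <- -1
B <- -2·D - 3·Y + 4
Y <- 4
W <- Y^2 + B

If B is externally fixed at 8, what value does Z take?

-14

The intervention breaks the incoming arrows to B: B <- -2·D - 3·Y + 4 no longer applies, and B = 8.
No directed path runs from B to Z, so Z keeps its natural value.
A = 6 if D >= 5 else 8  [with D=-1]  = 8
Z = -2·A + Y - 2  [with A=8, Y=4]  = -14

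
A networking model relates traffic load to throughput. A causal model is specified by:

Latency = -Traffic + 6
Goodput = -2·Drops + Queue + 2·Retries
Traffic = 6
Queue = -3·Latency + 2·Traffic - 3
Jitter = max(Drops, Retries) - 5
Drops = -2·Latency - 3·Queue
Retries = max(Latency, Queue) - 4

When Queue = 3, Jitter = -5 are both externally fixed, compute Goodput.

19

Under do(Queue = 3, Jitter = -5), each intervened variable's structural equation is replaced by its fixed value.
Latency = -Traffic + 6  [with Traffic=6]  = 0
Drops = -2·Latency - 3·Queue  [with Latency=0, Queue=3]  = -9
Retries = max(Latency, Queue) - 4  [with Latency=0, Queue=3]  = -1
Goodput = -2·Drops + Queue + 2·Retries  [with Drops=-9, Queue=3, Retries=-1]  = 19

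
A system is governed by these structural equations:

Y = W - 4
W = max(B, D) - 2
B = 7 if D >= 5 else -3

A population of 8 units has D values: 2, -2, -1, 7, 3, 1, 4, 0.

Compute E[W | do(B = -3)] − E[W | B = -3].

0.75

The intervention sets B=-3 in all 8 units regardless of D. Recomputing W per unit gives 0, -4, -3, 5, 1, -1, 2, -2; average -0.25.
Observing B=-3 restricts to units where B's equation naturally yields -3: D ∈ {2, -2, -1, 3, 1, 4, 0}. In that subpopulation W = 0, -4, -3, 1, -1, 2, -2, mean -1.
Difference = -0.25 − (-1) = 0.75.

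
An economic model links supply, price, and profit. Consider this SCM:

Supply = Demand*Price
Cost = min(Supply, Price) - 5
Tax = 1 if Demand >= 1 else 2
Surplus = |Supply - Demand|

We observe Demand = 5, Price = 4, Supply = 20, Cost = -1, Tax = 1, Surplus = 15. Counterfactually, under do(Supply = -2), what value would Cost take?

The intervention breaks the incoming arrows to Supply: Supply = Demand*Price no longer applies, and Supply = -2.
Cost = min(Supply, Price) - 5  [with Supply=-2, Price=4]  = -7

-7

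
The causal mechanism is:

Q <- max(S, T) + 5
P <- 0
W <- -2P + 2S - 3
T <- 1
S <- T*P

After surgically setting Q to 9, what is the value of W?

-3

Intervening sets Q = 9 and removes its equation (Q <- max(S, T) + 5).
No directed path runs from Q to W, so W keeps its natural value.
S = T*P  [with T=1, P=0]  = 0
W = -2P + 2S - 3  [with P=0, S=0]  = -3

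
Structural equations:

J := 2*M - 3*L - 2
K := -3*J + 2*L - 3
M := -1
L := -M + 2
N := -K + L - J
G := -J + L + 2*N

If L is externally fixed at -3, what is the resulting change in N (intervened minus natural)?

42

do(L=-3) replaces the equation L := -M + 2 with the constant L = -3.
J = 2*M - 3*L - 2  [with M=-1, L=-3]  = 5
K = -3*J + 2*L - 3  [with J=5, L=-3]  = -24
N = -K + L - J  [with K=-24, L=-3, J=5]  = 16
Without intervention: L = -M + 2  [with M=-1]  = 3; J = 2*M - 3*L - 2  [with M=-1, L=3]  = -13; K = -3*J + 2*L - 3  [with J=-13, L=3]  = 42; N = -K + L - J  [with K=42, L=3, J=-13]  = -26.
Change = 16 − (-26) = 42.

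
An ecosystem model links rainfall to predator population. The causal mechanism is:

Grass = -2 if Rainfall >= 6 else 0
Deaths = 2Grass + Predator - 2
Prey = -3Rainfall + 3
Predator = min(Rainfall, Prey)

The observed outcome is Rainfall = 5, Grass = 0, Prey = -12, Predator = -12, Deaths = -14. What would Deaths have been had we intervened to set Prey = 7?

do(Prey=7) replaces the equation Prey = -3Rainfall + 3 with the constant Prey = 7.
Grass = -2 if Rainfall >= 6 else 0  [with Rainfall=5]  = 0
Predator = min(Rainfall, Prey)  [with Rainfall=5, Prey=7]  = 5
Deaths = 2Grass + Predator - 2  [with Grass=0, Predator=5]  = 3

3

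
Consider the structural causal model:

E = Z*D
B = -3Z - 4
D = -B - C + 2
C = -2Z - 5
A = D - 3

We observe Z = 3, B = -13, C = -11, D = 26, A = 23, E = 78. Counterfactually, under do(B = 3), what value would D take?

Under do(B=3), the mechanism B = -3Z - 4 is discarded; B is fixed at 3.
C = -2Z - 5  [with Z=3]  = -11
D = -B - C + 2  [with B=3, C=-11]  = 10

10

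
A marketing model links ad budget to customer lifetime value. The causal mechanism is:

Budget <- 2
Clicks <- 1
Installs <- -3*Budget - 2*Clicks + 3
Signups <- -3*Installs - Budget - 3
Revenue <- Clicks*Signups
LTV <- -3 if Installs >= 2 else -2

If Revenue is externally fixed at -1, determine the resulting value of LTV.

The intervention breaks the incoming arrows to Revenue: Revenue <- Clicks*Signups no longer applies, and Revenue = -1.
Since LTV is not a descendant of the intervened variable, it is unaffected.
Installs = -3*Budget - 2*Clicks + 3  [with Budget=2, Clicks=1]  = -5
LTV = -3 if Installs >= 2 else -2  [with Installs=-5]  = -2

-2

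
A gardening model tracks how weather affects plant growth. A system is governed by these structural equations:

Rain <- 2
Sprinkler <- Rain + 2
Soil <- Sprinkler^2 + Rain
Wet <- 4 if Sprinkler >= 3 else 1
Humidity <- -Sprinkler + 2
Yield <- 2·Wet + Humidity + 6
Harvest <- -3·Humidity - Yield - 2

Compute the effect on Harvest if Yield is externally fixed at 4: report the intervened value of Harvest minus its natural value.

8

Intervening sets Yield = 4 and removes its equation (Yield <- 2·Wet + Humidity + 6).
Sprinkler = Rain + 2  [with Rain=2]  = 4
Humidity = -Sprinkler + 2  [with Sprinkler=4]  = -2
Harvest = -3·Humidity - Yield - 2  [with Humidity=-2, Yield=4]  = 0
Without intervention: Sprinkler = Rain + 2  [with Rain=2]  = 4; Wet = 4 if Sprinkler >= 3 else 1  [with Sprinkler=4]  = 4; Humidity = -Sprinkler + 2  [with Sprinkler=4]  = -2; Yield = 2·Wet + Humidity + 6  [with Wet=4, Humidity=-2]  = 12; Harvest = -3·Humidity - Yield - 2  [with Humidity=-2, Yield=12]  = -8.
Change = 0 − (-8) = 8.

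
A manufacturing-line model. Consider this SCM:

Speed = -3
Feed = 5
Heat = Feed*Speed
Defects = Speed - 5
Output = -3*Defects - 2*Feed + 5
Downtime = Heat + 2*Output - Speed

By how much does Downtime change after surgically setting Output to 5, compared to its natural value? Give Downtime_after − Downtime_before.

-28

The intervention breaks the incoming arrows to Output: Output = -3*Defects - 2*Feed + 5 no longer applies, and Output = 5.
Heat = Feed*Speed  [with Feed=5, Speed=-3]  = -15
Downtime = Heat + 2*Output - Speed  [with Heat=-15, Output=5, Speed=-3]  = -2
Without intervention: Heat = Feed*Speed  [with Feed=5, Speed=-3]  = -15; Defects = Speed - 5  [with Speed=-3]  = -8; Output = -3*Defects - 2*Feed + 5  [with Defects=-8, Feed=5]  = 19; Downtime = Heat + 2*Output - Speed  [with Heat=-15, Output=19, Speed=-3]  = 26.
Change = -2 − 26 = -28.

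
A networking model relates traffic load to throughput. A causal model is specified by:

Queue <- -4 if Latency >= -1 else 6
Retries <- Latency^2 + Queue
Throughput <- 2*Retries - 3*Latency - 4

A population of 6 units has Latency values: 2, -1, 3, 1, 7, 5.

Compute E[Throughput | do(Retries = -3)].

Every unit gets Retries=-3 under the intervention. Throughput values become -16, -7, -19, -13, -31, -25; E[Throughput|do(Retries=-3)] = -18.5.

-18.5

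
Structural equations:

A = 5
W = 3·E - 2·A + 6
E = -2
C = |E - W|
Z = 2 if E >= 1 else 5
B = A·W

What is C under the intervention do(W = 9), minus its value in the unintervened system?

The intervention breaks the incoming arrows to W: W = 3·E - 2·A + 6 no longer applies, and W = 9.
C = |E - W|  [with E=-2, W=9]  = 11
Without intervention: W = 3·E - 2·A + 6  [with E=-2, A=5]  = -10; C = |E - W|  [with E=-2, W=-10]  = 8.
Change = 11 − 8 = 3.

3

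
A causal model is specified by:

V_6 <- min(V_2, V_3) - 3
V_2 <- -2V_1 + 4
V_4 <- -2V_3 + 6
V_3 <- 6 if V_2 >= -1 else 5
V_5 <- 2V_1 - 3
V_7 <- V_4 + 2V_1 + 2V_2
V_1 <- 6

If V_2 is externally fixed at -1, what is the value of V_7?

4

Under do(V_2=-1), the mechanism V_2 <- -2V_1 + 4 is discarded; V_2 is fixed at -1.
V_3 = 6 if V_2 >= -1 else 5  [with V_2=-1]  = 6
V_4 = -2V_3 + 6  [with V_3=6]  = -6
V_7 = V_4 + 2V_1 + 2V_2  [with V_4=-6, V_1=6, V_2=-1]  = 4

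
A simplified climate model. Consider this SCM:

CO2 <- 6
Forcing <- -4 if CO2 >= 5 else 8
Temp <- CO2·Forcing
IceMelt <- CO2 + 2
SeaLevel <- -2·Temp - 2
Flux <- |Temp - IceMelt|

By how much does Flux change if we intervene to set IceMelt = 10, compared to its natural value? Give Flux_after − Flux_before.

Under do(IceMelt=10), the mechanism IceMelt <- CO2 + 2 is discarded; IceMelt is fixed at 10.
Forcing = -4 if CO2 >= 5 else 8  [with CO2=6]  = -4
Temp = CO2·Forcing  [with CO2=6, Forcing=-4]  = -24
Flux = |Temp - IceMelt|  [with Temp=-24, IceMelt=10]  = 34
Without intervention: Forcing = -4 if CO2 >= 5 else 8  [with CO2=6]  = -4; Temp = CO2·Forcing  [with CO2=6, Forcing=-4]  = -24; IceMelt = CO2 + 2  [with CO2=6]  = 8; Flux = |Temp - IceMelt|  [with Temp=-24, IceMelt=8]  = 32.
Change = 34 − 32 = 2.

2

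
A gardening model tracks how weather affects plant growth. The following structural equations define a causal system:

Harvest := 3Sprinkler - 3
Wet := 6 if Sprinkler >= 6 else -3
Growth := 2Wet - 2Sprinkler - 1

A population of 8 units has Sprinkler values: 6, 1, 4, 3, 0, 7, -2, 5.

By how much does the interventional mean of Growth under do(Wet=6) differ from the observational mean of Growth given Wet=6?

do(Wet=6) breaks Wet's dependence on Sprinkler. With Wet=6 fixed, Growth across the units is -1, 9, 3, 5, 11, -3, 15, 1, mean 5.
Observing Wet=6 restricts to units where Wet's equation naturally yields 6: Sprinkler ∈ {6, 7}. In that subpopulation Growth = -1, -3, mean -2.
Difference = 5 − (-2) = 7.

7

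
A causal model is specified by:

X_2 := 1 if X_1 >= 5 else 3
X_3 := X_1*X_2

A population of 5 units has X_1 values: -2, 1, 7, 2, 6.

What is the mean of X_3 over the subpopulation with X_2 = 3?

1

Conditioning on X_2=3 selects the 3 unit(s) with X_1 ∈ {-2, 1, 2}. Their X_3 values: -6, 3, 6. Mean = 1.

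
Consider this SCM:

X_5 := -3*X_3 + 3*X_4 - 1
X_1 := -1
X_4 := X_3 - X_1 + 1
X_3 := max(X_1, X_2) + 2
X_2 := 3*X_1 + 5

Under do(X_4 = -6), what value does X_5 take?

-31

Intervening sets X_4 = -6 and removes its equation (X_4 := X_3 - X_1 + 1).
X_2 = 3*X_1 + 5  [with X_1=-1]  = 2
X_3 = max(X_1, X_2) + 2  [with X_1=-1, X_2=2]  = 4
X_5 = -3*X_3 + 3*X_4 - 1  [with X_3=4, X_4=-6]  = -31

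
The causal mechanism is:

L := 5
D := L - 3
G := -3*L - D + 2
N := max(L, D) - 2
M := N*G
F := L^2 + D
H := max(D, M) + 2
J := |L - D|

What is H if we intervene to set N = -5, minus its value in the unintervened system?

The intervention breaks the incoming arrows to N: N := max(L, D) - 2 no longer applies, and N = -5.
D = L - 3  [with L=5]  = 2
G = -3*L - D + 2  [with L=5, D=2]  = -15
M = N*G  [with N=-5, G=-15]  = 75
H = max(D, M) + 2  [with D=2, M=75]  = 77
Without intervention: D = L - 3  [with L=5]  = 2; G = -3*L - D + 2  [with L=5, D=2]  = -15; N = max(L, D) - 2  [with L=5, D=2]  = 3; M = N*G  [with N=3, G=-15]  = -45; H = max(D, M) + 2  [with D=2, M=-45]  = 4.
Change = 77 − 4 = 73.

73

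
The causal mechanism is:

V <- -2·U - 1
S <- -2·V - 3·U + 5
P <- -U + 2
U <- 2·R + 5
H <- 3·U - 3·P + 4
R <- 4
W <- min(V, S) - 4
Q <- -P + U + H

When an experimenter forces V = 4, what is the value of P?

-11

The intervention breaks the incoming arrows to V: V <- -2·U - 1 no longer applies, and V = 4.
P is not downstream of the intervention, so its value is determined by the original equations.
U = 2·R + 5  [with R=4]  = 13
P = -U + 2  [with U=13]  = -11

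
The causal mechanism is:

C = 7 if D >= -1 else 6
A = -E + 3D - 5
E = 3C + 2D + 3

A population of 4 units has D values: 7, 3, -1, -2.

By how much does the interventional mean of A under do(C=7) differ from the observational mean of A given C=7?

-1.25

do(C=7) breaks C's dependence on D. With C=7 fixed, A across the units is -22, -26, -30, -31, mean -27.25.
E[A|C=7] averages over only the 3 units with C=7 (D = 7, 3, -1): A = -22, -26, -30, mean -26.
Difference = -27.25 − (-26) = -1.25.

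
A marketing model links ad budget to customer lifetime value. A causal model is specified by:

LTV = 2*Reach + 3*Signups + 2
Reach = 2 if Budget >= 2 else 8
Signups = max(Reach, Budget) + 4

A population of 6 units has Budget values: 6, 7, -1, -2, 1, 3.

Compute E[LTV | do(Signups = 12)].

do(Signups=12) breaks Signups's dependence on Budget. With Signups=12 fixed, LTV across the units is 42, 42, 54, 54, 54, 42, mean 48.

48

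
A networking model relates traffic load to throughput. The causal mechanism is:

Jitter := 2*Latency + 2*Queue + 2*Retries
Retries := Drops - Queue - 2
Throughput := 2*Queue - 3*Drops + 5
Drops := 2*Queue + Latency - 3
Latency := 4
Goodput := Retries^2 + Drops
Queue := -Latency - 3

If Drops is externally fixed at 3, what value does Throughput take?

-18

The intervention breaks the incoming arrows to Drops: Drops := 2*Queue + Latency - 3 no longer applies, and Drops = 3.
Queue = -Latency - 3  [with Latency=4]  = -7
Throughput = 2*Queue - 3*Drops + 5  [with Queue=-7, Drops=3]  = -18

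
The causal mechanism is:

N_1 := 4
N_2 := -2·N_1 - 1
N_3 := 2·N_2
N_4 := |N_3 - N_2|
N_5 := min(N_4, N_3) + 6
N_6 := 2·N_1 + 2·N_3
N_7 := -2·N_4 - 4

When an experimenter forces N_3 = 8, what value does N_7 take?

The intervention breaks the incoming arrows to N_3: N_3 := 2·N_2 no longer applies, and N_3 = 8.
N_2 = -2·N_1 - 1  [with N_1=4]  = -9
N_4 = |N_3 - N_2|  [with N_3=8, N_2=-9]  = 17
N_7 = -2·N_4 - 4  [with N_4=17]  = -38

-38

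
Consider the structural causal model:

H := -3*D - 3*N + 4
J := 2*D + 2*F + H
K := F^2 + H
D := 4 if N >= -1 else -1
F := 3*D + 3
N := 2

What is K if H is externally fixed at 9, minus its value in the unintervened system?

The intervention breaks the incoming arrows to H: H := -3*D - 3*N + 4 no longer applies, and H = 9.
D = 4 if N >= -1 else -1  [with N=2]  = 4
F = 3*D + 3  [with D=4]  = 15
K = F^2 + H  [with F=15, H=9]  = 234
Without intervention: D = 4 if N >= -1 else -1  [with N=2]  = 4; H = -3*D - 3*N + 4  [with D=4, N=2]  = -14; F = 3*D + 3  [with D=4]  = 15; K = F^2 + H  [with F=15, H=-14]  = 211.
Change = 234 − 211 = 23.

23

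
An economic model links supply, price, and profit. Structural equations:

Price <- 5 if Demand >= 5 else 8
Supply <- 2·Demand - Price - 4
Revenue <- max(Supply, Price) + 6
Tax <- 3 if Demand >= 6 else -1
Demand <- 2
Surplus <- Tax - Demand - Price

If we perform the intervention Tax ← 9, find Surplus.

-1

The intervention breaks the incoming arrows to Tax: Tax <- 3 if Demand >= 6 else -1 no longer applies, and Tax = 9.
Price = 5 if Demand >= 5 else 8  [with Demand=2]  = 8
Surplus = Tax - Demand - Price  [with Tax=9, Demand=2, Price=8]  = -1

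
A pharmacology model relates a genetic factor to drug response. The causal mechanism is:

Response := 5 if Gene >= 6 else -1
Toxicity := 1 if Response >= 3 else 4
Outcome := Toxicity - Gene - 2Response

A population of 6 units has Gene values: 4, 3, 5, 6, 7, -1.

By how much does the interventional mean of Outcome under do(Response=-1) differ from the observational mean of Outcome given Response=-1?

do(Response=-1) breaks Response's dependence on Gene. With Response=-1 fixed, Outcome across the units is 2, 3, 1, 0, -1, 7, mean 2.
Conditioning on Response=-1 selects the 4 unit(s) with Gene ∈ {4, 3, 5, -1}. Their Outcome values: 2, 3, 1, 7. Mean = 3.25.
Difference = 2 − 3.25 = -1.25.

-1.25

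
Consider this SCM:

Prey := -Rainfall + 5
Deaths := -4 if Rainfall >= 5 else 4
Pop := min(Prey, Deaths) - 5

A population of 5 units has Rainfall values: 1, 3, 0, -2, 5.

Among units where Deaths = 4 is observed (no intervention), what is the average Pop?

-1.5

Observing Deaths=4 restricts to units where Deaths's equation naturally yields 4: Rainfall ∈ {1, 3, 0, -2}. In that subpopulation Pop = -1, -3, -1, -1, mean -1.5.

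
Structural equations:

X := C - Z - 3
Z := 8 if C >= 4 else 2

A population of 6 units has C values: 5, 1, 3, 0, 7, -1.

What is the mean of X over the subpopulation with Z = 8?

-5

Conditioning on Z=8 selects the 2 unit(s) with C ∈ {5, 7}. Their X values: -6, -4. Mean = -5.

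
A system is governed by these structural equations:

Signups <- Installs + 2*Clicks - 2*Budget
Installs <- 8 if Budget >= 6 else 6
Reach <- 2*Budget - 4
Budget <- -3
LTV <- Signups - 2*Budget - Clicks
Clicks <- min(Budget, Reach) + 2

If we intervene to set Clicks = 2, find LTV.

The intervention breaks the incoming arrows to Clicks: Clicks <- min(Budget, Reach) + 2 no longer applies, and Clicks = 2.
Installs = 8 if Budget >= 6 else 6  [with Budget=-3]  = 6
Signups = Installs + 2*Clicks - 2*Budget  [with Installs=6, Clicks=2, Budget=-3]  = 16
LTV = Signups - 2*Budget - Clicks  [with Signups=16, Budget=-3, Clicks=2]  = 20

20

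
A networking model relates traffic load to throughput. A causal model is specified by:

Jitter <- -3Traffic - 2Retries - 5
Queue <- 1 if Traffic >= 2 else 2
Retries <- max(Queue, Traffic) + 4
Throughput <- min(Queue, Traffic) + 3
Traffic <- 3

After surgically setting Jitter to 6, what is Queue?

The intervention breaks the incoming arrows to Jitter: Jitter <- -3Traffic - 2Retries - 5 no longer applies, and Jitter = 6.
Since Queue is not a descendant of the intervened variable, it is unaffected.
Queue = 1 if Traffic >= 2 else 2  [with Traffic=3]  = 1

1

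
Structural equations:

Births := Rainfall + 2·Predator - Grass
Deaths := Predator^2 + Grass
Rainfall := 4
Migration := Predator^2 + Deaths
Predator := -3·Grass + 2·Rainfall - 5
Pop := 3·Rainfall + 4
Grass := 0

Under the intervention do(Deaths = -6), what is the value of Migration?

The intervention breaks the incoming arrows to Deaths: Deaths := Predator^2 + Grass no longer applies, and Deaths = -6.
Predator = -3·Grass + 2·Rainfall - 5  [with Grass=0, Rainfall=4]  = 3
Migration = Predator^2 + Deaths  [with Predator=3, Deaths=-6]  = 3

3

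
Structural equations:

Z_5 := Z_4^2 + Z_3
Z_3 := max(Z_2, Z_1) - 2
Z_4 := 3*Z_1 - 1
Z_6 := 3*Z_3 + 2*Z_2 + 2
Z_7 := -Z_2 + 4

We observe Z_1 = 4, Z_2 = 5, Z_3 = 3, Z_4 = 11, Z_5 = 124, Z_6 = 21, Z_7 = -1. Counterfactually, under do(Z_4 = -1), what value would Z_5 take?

Intervening sets Z_4 = -1 and removes its equation (Z_4 := 3*Z_1 - 1).
Z_3 = max(Z_2, Z_1) - 2  [with Z_2=5, Z_1=4]  = 3
Z_5 = Z_4^2 + Z_3  [with Z_4=-1, Z_3=3]  = 4

4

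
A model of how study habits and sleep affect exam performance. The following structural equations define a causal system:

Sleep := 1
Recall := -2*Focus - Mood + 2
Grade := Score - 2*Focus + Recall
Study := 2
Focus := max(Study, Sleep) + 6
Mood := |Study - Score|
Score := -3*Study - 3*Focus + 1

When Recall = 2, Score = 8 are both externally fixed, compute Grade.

-6

Under do(Recall = 2, Score = 8), each intervened variable's structural equation is replaced by its fixed value.
Focus = max(Study, Sleep) + 6  [with Study=2, Sleep=1]  = 8
Grade = Score - 2*Focus + Recall  [with Score=8, Focus=8, Recall=2]  = -6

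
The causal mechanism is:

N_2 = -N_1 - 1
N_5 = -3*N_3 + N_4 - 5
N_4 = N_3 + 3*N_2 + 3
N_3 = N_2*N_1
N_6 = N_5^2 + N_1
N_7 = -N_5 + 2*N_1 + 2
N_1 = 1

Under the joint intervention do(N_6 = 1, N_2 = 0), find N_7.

6

Setting N_6 = 1, N_2 = 0 by intervention discards those variables' equations.
N_3 = N_2*N_1  [with N_2=0, N_1=1]  = 0
N_4 = N_3 + 3*N_2 + 3  [with N_3=0, N_2=0]  = 3
N_5 = -3*N_3 + N_4 - 5  [with N_3=0, N_4=3]  = -2
N_7 = -N_5 + 2*N_1 + 2  [with N_5=-2, N_1=1]  = 6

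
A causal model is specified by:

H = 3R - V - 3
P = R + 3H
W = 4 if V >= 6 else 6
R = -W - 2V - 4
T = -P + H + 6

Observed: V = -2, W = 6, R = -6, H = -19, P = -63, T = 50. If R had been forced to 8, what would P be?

77

do(R=8) replaces the equation R = -W - 2V - 4 with the constant R = 8.
H = 3R - V - 3  [with R=8, V=-2]  = 23
P = R + 3H  [with R=8, H=23]  = 77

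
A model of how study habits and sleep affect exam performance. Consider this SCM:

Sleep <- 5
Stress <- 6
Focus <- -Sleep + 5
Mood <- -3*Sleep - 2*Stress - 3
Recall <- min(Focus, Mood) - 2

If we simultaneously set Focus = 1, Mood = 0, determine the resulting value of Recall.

-2

Setting Focus = 1, Mood = 0 by intervention discards those variables' equations.
Recall = min(Focus, Mood) - 2  [with Focus=1, Mood=0]  = -2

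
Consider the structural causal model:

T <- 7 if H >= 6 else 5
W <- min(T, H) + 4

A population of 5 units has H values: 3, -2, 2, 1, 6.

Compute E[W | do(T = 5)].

5.8

The intervention sets T=5 in all 5 units regardless of H. Recomputing W per unit gives 7, 2, 6, 5, 9; average 5.8.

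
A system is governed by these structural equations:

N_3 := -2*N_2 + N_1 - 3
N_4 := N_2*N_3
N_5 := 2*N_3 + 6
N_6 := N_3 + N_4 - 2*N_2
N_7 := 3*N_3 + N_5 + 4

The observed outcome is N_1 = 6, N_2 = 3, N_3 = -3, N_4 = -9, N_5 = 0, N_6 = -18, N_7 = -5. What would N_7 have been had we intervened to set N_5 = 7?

Under do(N_5=7), the mechanism N_5 := 2*N_3 + 6 is discarded; N_5 is fixed at 7.
N_3 = -2*N_2 + N_1 - 3  [with N_2=3, N_1=6]  = -3
N_7 = 3*N_3 + N_5 + 4  [with N_3=-3, N_5=7]  = 2

2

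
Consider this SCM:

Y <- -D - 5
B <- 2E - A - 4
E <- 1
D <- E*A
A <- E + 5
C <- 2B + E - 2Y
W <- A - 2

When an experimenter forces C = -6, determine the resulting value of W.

4

The intervention breaks the incoming arrows to C: C <- 2B + E - 2Y no longer applies, and C = -6.
W is not downstream of the intervention, so its value is determined by the original equations.
A = E + 5  [with E=1]  = 6
W = A - 2  [with A=6]  = 4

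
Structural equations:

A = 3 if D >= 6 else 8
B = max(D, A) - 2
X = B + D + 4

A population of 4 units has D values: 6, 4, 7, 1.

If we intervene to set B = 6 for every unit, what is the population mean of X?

14.5

do(B=6) breaks B's dependence on D. With B=6 fixed, X across the units is 16, 14, 17, 11, mean 14.5.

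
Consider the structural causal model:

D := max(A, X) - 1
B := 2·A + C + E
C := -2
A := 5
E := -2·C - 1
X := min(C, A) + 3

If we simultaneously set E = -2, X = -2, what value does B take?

The joint intervention fixes E = -2, X = -2, removing each variable's own equation.
B = 2·A + C + E  [with A=5, C=-2, E=-2]  = 6

6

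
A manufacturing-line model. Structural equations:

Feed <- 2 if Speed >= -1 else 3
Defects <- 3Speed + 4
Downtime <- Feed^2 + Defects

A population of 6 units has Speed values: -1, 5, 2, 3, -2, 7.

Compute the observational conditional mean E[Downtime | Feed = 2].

17.6

Conditioning on Feed=2 selects the 5 unit(s) with Speed ∈ {-1, 5, 2, 3, 7}. Their Downtime values: 5, 23, 14, 17, 29. Mean = 17.6.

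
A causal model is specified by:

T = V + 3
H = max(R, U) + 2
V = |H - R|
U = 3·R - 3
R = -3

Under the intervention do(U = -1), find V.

Under do(U=-1), the mechanism U = 3·R - 3 is discarded; U is fixed at -1.
H = max(R, U) + 2  [with R=-3, U=-1]  = 1
V = |H - R|  [with H=1, R=-3]  = 4

4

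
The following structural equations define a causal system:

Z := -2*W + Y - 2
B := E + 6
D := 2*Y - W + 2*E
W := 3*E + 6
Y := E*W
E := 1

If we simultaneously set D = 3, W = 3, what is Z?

The joint intervention fixes D = 3, W = 3, removing each variable's own equation.
Y = E*W  [with E=1, W=3]  = 3
Z = -2*W + Y - 2  [with W=3, Y=3]  = -5

-5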